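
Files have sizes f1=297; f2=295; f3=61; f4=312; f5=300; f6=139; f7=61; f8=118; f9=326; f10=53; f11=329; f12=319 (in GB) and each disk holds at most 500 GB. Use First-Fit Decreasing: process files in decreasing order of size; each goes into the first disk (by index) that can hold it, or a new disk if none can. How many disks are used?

7 disks

Sorted descending: 329, 326, 319, 312, 300, 297, 295, 139, 118, 61, 61, 53.
329 GB → disk 1 (remaining 171 GB)
326 GB → disk 2 (remaining 174 GB)
319 GB → disk 3 (remaining 181 GB)
312 GB → disk 4 (remaining 188 GB)
300 GB → disk 5 (remaining 200 GB)
297 GB → disk 6 (remaining 203 GB)
295 GB → disk 7 (remaining 205 GB)
139 GB → disk 1 (remaining 32 GB)
118 GB → disk 2 (remaining 56 GB)
61 GB → disk 3 (remaining 120 GB)
61 GB → disk 3 (remaining 59 GB)
53 GB → disk 2 (remaining 3 GB)
Final disks: [329,139] [326,118,53] [319,61,61] [312] [300] [297] [295].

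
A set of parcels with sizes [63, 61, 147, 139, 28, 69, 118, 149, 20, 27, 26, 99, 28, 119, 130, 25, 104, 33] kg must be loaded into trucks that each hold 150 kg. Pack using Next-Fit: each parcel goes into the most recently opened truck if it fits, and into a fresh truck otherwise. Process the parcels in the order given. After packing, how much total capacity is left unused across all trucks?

63 kg → truck 1 (remaining 87 kg)
61 kg → truck 1 (remaining 26 kg)
147 kg → truck 2 (remaining 3 kg)
139 kg → truck 3 (remaining 11 kg)
28 kg → truck 4 (remaining 122 kg)
69 kg → truck 4 (remaining 53 kg)
118 kg → truck 5 (remaining 32 kg)
149 kg → truck 6 (remaining 1 kg)
20 kg → truck 7 (remaining 130 kg)
27 kg → truck 7 (remaining 103 kg)
26 kg → truck 7 (remaining 77 kg)
99 kg → truck 8 (remaining 51 kg)
28 kg → truck 8 (remaining 23 kg)
119 kg → truck 9 (remaining 31 kg)
130 kg → truck 10 (remaining 20 kg)
25 kg → truck 11 (remaining 125 kg)
104 kg → truck 11 (remaining 21 kg)
33 kg → truck 12 (remaining 117 kg)
12 trucks × 150 kg = 1800 kg; used 1385 kg; unused 415 kg.

415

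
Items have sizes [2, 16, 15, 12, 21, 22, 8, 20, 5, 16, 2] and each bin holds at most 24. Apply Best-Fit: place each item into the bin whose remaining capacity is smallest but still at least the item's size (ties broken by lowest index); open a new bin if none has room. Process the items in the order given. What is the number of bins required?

7

2 → bin 1 (remaining 22)
16 → bin 1 (remaining 6)
15 → bin 2 (remaining 9)
12 → bin 3 (remaining 12)
21 → bin 4 (remaining 3)
22 → bin 5 (remaining 2)
8 → bin 2 (remaining 1)
20 → bin 6 (remaining 4)
5 → bin 1 (remaining 1)
16 → bin 7 (remaining 8)
2 → bin 5 (remaining 0)
Final bins: [2,16,5] [15,8] [12] [21] [22,2] [20] [16].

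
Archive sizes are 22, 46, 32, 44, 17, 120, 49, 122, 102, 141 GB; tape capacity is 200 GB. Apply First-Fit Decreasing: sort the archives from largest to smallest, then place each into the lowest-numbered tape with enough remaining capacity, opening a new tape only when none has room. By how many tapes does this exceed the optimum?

0

First-Fit Decreasing: [141,49] [122,46,32] [120,44,22] [102,17] → 4 tapes.
Total size 695 GB; any packing needs at least ⌈695/200⌉ = 4 tapes.
So 4 is already optimal.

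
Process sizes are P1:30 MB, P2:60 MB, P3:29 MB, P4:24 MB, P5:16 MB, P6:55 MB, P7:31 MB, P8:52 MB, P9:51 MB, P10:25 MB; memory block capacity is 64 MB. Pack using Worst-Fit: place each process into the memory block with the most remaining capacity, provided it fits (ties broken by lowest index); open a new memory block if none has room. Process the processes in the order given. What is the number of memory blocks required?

7

memory block 1: place P1 (30 MB), 34 MB left
memory block 2: place P2 (60 MB), 4 MB left
memory block 1: place P3 (29 MB), 5 MB left
memory block 3: place P4 (24 MB), 40 MB left
memory block 3: place P5 (16 MB), 24 MB left
memory block 4: place P6 (55 MB), 9 MB left
memory block 5: place P7 (31 MB), 33 MB left
memory block 6: place P8 (52 MB), 12 MB left
memory block 7: place P9 (51 MB), 13 MB left
memory block 5: place P10 (25 MB), 8 MB left
Final memory blocks: [30,29] [60] [24,16] [55] [31,25] [52] [51].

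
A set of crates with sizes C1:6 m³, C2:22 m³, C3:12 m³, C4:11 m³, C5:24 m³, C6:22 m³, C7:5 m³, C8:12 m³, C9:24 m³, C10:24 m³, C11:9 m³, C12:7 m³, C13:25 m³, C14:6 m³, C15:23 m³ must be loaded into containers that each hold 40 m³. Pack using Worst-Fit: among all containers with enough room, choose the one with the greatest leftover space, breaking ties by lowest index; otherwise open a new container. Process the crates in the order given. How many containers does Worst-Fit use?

container 1: place C1 (6 m³), 34 m³ left
container 1: place C2 (22 m³), 12 m³ left
container 1: place C3 (12 m³), 0 m³ left
container 2: place C4 (11 m³), 29 m³ left
container 2: place C5 (24 m³), 5 m³ left
container 3: place C6 (22 m³), 18 m³ left
container 3: place C7 (5 m³), 13 m³ left
container 3: place C8 (12 m³), 1 m³ left
container 4: place C9 (24 m³), 16 m³ left
container 5: place C10 (24 m³), 16 m³ left
container 4: place C11 (9 m³), 7 m³ left
container 5: place C12 (7 m³), 9 m³ left
container 6: place C13 (25 m³), 15 m³ left
container 6: place C14 (6 m³), 9 m³ left
container 7: place C15 (23 m³), 17 m³ left

7 containers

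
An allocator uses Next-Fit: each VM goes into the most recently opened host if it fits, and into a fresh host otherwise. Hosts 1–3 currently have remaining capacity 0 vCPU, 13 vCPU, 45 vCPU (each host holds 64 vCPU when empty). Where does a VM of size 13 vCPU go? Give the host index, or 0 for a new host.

3

Next-Fit only looks at host 3, which has 45 vCPU free.
13 vCPU fits there.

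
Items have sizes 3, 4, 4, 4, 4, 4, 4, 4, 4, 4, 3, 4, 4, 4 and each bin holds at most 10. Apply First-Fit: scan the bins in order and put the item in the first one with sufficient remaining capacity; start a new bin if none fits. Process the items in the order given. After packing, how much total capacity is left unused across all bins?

bin 1: place 3, 7 left
bin 1: place 4, 3 left
bin 2: place 4, 6 left
bin 2: place 4, 2 left
bin 3: place 4, 6 left
bin 3: place 4, 2 left
bin 4: place 4, 6 left
bin 4: place 4, 2 left
bin 5: place 4, 6 left
bin 5: place 4, 2 left
bin 1: place 3, 0 left
bin 6: place 4, 6 left
bin 6: place 4, 2 left
bin 7: place 4, 6 left
7 bins × 10 = 70; used 54; unused 16.

16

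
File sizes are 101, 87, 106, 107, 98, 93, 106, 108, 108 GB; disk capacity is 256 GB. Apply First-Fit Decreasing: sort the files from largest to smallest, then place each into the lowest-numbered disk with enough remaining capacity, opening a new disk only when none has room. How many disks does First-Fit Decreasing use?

Sorted descending: 108, 108, 107, 106, 106, 101, 98, 93, 87.
108 GB → disk 1 (remaining 148 GB)
108 GB → disk 1 (remaining 40 GB)
107 GB → disk 2 (remaining 149 GB)
106 GB → disk 2 (remaining 43 GB)
106 GB → disk 3 (remaining 150 GB)
101 GB → disk 3 (remaining 49 GB)
98 GB → disk 4 (remaining 158 GB)
93 GB → disk 4 (remaining 65 GB)
87 GB → disk 5 (remaining 169 GB)

5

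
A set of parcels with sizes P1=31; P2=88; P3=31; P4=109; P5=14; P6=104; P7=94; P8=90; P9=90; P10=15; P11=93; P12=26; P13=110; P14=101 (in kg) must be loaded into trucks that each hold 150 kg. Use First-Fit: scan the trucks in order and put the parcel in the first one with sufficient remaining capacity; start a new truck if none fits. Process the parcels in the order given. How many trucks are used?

9

truck 1: place P1 (31 kg), 119 kg left
truck 1: place P2 (88 kg), 31 kg left
truck 1: place P3 (31 kg), 0 kg left
truck 2: place P4 (109 kg), 41 kg left
truck 2: place P5 (14 kg), 27 kg left
truck 3: place P6 (104 kg), 46 kg left
truck 4: place P7 (94 kg), 56 kg left
truck 5: place P8 (90 kg), 60 kg left
truck 6: place P9 (90 kg), 60 kg left
truck 2: place P10 (15 kg), 12 kg left
truck 7: place P11 (93 kg), 57 kg left
truck 3: place P12 (26 kg), 20 kg left
truck 8: place P13 (110 kg), 40 kg left
truck 9: place P14 (101 kg), 49 kg left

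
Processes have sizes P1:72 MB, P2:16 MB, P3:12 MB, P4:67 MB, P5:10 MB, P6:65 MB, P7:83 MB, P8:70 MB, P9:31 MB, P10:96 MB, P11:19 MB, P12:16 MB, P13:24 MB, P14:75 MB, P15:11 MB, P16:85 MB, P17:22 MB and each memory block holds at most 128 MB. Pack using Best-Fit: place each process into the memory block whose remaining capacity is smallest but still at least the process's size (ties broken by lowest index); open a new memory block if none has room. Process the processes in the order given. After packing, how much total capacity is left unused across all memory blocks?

250

memory block 1: place P1 (72 MB), 56 MB left
memory block 1: place P2 (16 MB), 40 MB left
memory block 1: place P3 (12 MB), 28 MB left
memory block 2: place P4 (67 MB), 61 MB left
memory block 1: place P5 (10 MB), 18 MB left
memory block 3: place P6 (65 MB), 63 MB left
memory block 4: place P7 (83 MB), 45 MB left
memory block 5: place P8 (70 MB), 58 MB left
memory block 4: place P9 (31 MB), 14 MB left
memory block 6: place P10 (96 MB), 32 MB left
memory block 6: place P11 (19 MB), 13 MB left
memory block 1: place P12 (16 MB), 2 MB left
memory block 5: place P13 (24 MB), 34 MB left
memory block 7: place P14 (75 MB), 53 MB left
memory block 6: place P15 (11 MB), 2 MB left
memory block 8: place P16 (85 MB), 43 MB left
memory block 5: place P17 (22 MB), 12 MB left
8 memory blocks × 128 MB = 1024 MB; used 774 MB; unused 250 MB.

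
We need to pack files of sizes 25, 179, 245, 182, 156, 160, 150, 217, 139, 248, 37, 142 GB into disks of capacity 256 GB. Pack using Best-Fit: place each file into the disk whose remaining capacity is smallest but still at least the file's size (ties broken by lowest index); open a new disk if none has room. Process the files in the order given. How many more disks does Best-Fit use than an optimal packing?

Best-Fit: [25,179] [245] [182] [156] [160] [150] [217,37] [139] [248] [142] → 10 disks.
10 files exceed 128 GB (half the capacity), and no two of those can share a disk, so at least 10 disks are needed.
So 10 is already optimal.

0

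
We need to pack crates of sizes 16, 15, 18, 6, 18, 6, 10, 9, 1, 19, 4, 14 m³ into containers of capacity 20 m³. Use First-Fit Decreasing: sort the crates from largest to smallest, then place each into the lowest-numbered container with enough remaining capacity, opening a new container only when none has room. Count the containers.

Sorted descending: 19, 18, 18, 16, 15, 14, 10, 9, 6, 6, 4, 1.
container 1: place 19 m³, 1 m³ left
container 2: place 18 m³, 2 m³ left
container 3: place 18 m³, 2 m³ left
container 4: place 16 m³, 4 m³ left
container 5: place 15 m³, 5 m³ left
container 6: place 14 m³, 6 m³ left
container 7: place 10 m³, 10 m³ left
container 7: place 9 m³, 1 m³ left
container 6: place 6 m³, 0 m³ left
container 8: place 6 m³, 14 m³ left
container 4: place 4 m³, 0 m³ left
container 1: place 1 m³, 0 m³ left
Final containers: [19,1] [18] [18] [16,4] [15] [14,6] [10,9] [6].

8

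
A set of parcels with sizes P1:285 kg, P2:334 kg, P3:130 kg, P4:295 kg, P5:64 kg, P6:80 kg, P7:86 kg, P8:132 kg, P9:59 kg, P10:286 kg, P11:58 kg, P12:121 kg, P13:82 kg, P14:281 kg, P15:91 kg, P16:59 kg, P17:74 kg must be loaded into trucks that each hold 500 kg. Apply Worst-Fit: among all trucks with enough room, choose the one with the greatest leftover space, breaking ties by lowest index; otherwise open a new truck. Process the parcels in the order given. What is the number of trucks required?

6

Put P1 (285 kg) in truck 1; 215 kg remain.
Put P2 (334 kg) in truck 2; 166 kg remain.
Put P3 (130 kg) in truck 1; 85 kg remain.
Put P4 (295 kg) in truck 3; 205 kg remain.
Put P5 (64 kg) in truck 3; 141 kg remain.
Put P6 (80 kg) in truck 2; 86 kg remain.
Put P7 (86 kg) in truck 3; 55 kg remain.
Put P8 (132 kg) in truck 4; 368 kg remain.
Put P9 (59 kg) in truck 4; 309 kg remain.
Put P10 (286 kg) in truck 4; 23 kg remain.
Put P11 (58 kg) in truck 2; 28 kg remain.
Put P12 (121 kg) in truck 5; 379 kg remain.
Put P13 (82 kg) in truck 5; 297 kg remain.
Put P14 (281 kg) in truck 5; 16 kg remain.
Put P15 (91 kg) in truck 6; 409 kg remain.
Put P16 (59 kg) in truck 6; 350 kg remain.
Put P17 (74 kg) in truck 6; 276 kg remain.
Final trucks: [285,130] [334,80,58] [295,64,86] [132,59,286] [121,82,281] [91,59,74].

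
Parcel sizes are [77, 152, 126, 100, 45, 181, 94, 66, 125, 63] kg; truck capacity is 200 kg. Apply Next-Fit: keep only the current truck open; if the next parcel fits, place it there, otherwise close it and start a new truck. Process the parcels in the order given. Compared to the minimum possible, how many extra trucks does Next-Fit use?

Next-Fit: [77] [152] [126] [100,45] [181] [94,66] [125,63] → 7 trucks.
Total size 1029 kg; any packing needs at least ⌈1029/200⌉ = 6 trucks.
An optimal packing achieves that bound: [181] [152,45] [126,66] [125,63] [100,94] [77] → 6 trucks.
Excess: 7 − 6 = 1.

1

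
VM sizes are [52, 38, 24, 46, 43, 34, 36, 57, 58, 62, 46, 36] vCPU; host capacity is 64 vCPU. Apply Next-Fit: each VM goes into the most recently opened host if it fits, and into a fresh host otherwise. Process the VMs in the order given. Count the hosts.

11 hosts

Put 52 vCPU in host 1; 12 vCPU remain.
Put 38 vCPU in host 2; 26 vCPU remain.
Put 24 vCPU in host 2; 2 vCPU remain.
Put 46 vCPU in host 3; 18 vCPU remain.
Put 43 vCPU in host 4; 21 vCPU remain.
Put 34 vCPU in host 5; 30 vCPU remain.
Put 36 vCPU in host 6; 28 vCPU remain.
Put 57 vCPU in host 7; 7 vCPU remain.
Put 58 vCPU in host 8; 6 vCPU remain.
Put 62 vCPU in host 9; 2 vCPU remain.
Put 46 vCPU in host 10; 18 vCPU remain.
Put 36 vCPU in host 11; 28 vCPU remain.
Final hosts: [52] [38,24] [46] [43] [34] [36] [57] [58] [62] [46] [36].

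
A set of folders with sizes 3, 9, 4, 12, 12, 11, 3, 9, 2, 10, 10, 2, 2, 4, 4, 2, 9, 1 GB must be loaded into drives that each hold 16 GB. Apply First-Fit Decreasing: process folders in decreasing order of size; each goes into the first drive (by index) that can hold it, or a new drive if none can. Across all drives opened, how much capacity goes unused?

19

Sorted descending: 12, 12, 11, 10, 10, 9, 9, 9, 4, 4, 4, 3, 3, 2, 2, 2, 2, 1.
drive 1: place 12 GB, 4 GB left
drive 2: place 12 GB, 4 GB left
drive 3: place 11 GB, 5 GB left
drive 4: place 10 GB, 6 GB left
drive 5: place 10 GB, 6 GB left
drive 6: place 9 GB, 7 GB left
drive 7: place 9 GB, 7 GB left
drive 8: place 9 GB, 7 GB left
drive 1: place 4 GB, 0 GB left
drive 2: place 4 GB, 0 GB left
drive 3: place 4 GB, 1 GB left
drive 4: place 3 GB, 3 GB left
drive 4: place 3 GB, 0 GB left
drive 5: place 2 GB, 4 GB left
drive 5: place 2 GB, 2 GB left
drive 5: place 2 GB, 0 GB left
drive 6: place 2 GB, 5 GB left
drive 3: place 1 GB, 0 GB left
8 drives × 16 GB = 128 GB; used 109 GB; unused 19 GB.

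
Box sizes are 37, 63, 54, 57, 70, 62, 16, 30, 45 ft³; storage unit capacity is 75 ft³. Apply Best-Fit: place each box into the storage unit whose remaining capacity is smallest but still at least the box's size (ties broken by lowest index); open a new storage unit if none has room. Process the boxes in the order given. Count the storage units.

37 ft³ → storage unit 1 (remaining 38 ft³)
63 ft³ → storage unit 2 (remaining 12 ft³)
54 ft³ → storage unit 3 (remaining 21 ft³)
57 ft³ → storage unit 4 (remaining 18 ft³)
70 ft³ → storage unit 5 (remaining 5 ft³)
62 ft³ → storage unit 6 (remaining 13 ft³)
16 ft³ → storage unit 4 (remaining 2 ft³)
30 ft³ → storage unit 1 (remaining 8 ft³)
45 ft³ → storage unit 7 (remaining 30 ft³)

7 storage units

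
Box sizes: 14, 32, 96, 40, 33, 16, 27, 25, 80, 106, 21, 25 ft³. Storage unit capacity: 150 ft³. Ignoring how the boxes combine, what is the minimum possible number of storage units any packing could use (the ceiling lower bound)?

Total size = 14 + 32 + 96 + 40 + 33 + 16 + 27 + 25 + 80 + 106 + 21 + 25 = 515 ft³.
⌈515 / 150⌉ = 4.

4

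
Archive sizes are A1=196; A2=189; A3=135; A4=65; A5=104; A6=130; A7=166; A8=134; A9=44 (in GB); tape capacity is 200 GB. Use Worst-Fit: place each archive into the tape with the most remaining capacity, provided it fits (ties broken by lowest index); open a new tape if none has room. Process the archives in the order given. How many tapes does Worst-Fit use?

Put A1 (196 GB) in tape 1; 4 GB remain.
Put A2 (189 GB) in tape 2; 11 GB remain.
Put A3 (135 GB) in tape 3; 65 GB remain.
Put A4 (65 GB) in tape 3; 0 GB remain.
Put A5 (104 GB) in tape 4; 96 GB remain.
Put A6 (130 GB) in tape 5; 70 GB remain.
Put A7 (166 GB) in tape 6; 34 GB remain.
Put A8 (134 GB) in tape 7; 66 GB remain.
Put A9 (44 GB) in tape 4; 52 GB remain.
Final tapes: [196] [189] [135,65] [104,44] [130] [166] [134].

7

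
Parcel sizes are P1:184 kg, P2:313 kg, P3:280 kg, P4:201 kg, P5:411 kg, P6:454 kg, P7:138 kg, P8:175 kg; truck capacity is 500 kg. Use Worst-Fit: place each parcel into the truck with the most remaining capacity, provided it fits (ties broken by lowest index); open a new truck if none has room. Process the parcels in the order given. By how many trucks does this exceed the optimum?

Worst-Fit: [184,313] [280,201] [411] [454] [138,175] → 5 trucks.
Total size 2156 kg; any packing needs at least ⌈2156/500⌉ = 5 trucks.
So 5 is already optimal.

0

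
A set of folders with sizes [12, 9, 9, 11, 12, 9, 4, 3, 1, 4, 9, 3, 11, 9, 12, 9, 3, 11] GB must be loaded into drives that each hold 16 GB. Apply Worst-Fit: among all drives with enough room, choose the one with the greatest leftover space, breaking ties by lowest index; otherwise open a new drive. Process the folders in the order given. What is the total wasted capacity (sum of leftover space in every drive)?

51

drive 1: place 12 GB, 4 GB left
drive 2: place 9 GB, 7 GB left
drive 3: place 9 GB, 7 GB left
drive 4: place 11 GB, 5 GB left
drive 5: place 12 GB, 4 GB left
drive 6: place 9 GB, 7 GB left
drive 2: place 4 GB, 3 GB left
drive 3: place 3 GB, 4 GB left
drive 6: place 1 GB, 6 GB left
drive 6: place 4 GB, 2 GB left
drive 7: place 9 GB, 7 GB left
drive 7: place 3 GB, 4 GB left
drive 8: place 11 GB, 5 GB left
drive 9: place 9 GB, 7 GB left
drive 10: place 12 GB, 4 GB left
drive 11: place 9 GB, 7 GB left
drive 9: place 3 GB, 4 GB left
drive 12: place 11 GB, 5 GB left
12 drives × 16 GB = 192 GB; used 141 GB; unused 51 GB.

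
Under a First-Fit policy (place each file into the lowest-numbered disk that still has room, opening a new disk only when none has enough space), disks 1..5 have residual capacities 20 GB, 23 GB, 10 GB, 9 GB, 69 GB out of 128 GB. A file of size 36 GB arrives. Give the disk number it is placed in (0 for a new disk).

Disks with room: disk 5 (69 GB).
The first with room is disk 5.

5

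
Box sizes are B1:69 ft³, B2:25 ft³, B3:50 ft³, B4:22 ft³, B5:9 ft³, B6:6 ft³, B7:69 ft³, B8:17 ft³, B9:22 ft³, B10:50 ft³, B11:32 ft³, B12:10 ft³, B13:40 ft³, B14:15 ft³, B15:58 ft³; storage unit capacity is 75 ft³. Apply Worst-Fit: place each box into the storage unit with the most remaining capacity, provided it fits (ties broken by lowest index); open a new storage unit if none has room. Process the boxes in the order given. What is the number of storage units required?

8

storage unit 1: place B1 (69 ft³), 6 ft³ left
storage unit 2: place B2 (25 ft³), 50 ft³ left
storage unit 2: place B3 (50 ft³), 0 ft³ left
storage unit 3: place B4 (22 ft³), 53 ft³ left
storage unit 3: place B5 (9 ft³), 44 ft³ left
storage unit 3: place B6 (6 ft³), 38 ft³ left
storage unit 4: place B7 (69 ft³), 6 ft³ left
storage unit 3: place B8 (17 ft³), 21 ft³ left
storage unit 5: place B9 (22 ft³), 53 ft³ left
storage unit 5: place B10 (50 ft³), 3 ft³ left
storage unit 6: place B11 (32 ft³), 43 ft³ left
storage unit 6: place B12 (10 ft³), 33 ft³ left
storage unit 7: place B13 (40 ft³), 35 ft³ left
storage unit 7: place B14 (15 ft³), 20 ft³ left
storage unit 8: place B15 (58 ft³), 17 ft³ left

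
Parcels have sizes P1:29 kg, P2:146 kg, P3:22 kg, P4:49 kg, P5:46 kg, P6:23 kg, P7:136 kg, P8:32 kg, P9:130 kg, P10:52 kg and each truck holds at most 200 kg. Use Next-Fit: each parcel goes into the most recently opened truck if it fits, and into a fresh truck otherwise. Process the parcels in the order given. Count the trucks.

4 trucks

truck 1: place P1 (29 kg), 171 kg left
truck 1: place P2 (146 kg), 25 kg left
truck 1: place P3 (22 kg), 3 kg left
truck 2: place P4 (49 kg), 151 kg left
truck 2: place P5 (46 kg), 105 kg left
truck 2: place P6 (23 kg), 82 kg left
truck 3: place P7 (136 kg), 64 kg left
truck 3: place P8 (32 kg), 32 kg left
truck 4: place P9 (130 kg), 70 kg left
truck 4: place P10 (52 kg), 18 kg left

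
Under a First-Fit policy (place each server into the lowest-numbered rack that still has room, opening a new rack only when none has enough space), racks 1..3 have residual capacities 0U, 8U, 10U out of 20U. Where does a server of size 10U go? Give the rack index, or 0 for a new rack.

3

Racks with room: rack 3 (10U).
The first with room is rack 3.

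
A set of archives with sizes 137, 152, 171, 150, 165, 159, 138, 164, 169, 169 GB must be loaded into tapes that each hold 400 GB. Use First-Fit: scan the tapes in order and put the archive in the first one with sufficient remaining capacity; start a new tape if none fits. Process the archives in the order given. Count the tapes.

tape 1: place 137 GB, 263 GB left
tape 1: place 152 GB, 111 GB left
tape 2: place 171 GB, 229 GB left
tape 2: place 150 GB, 79 GB left
tape 3: place 165 GB, 235 GB left
tape 3: place 159 GB, 76 GB left
tape 4: place 138 GB, 262 GB left
tape 4: place 164 GB, 98 GB left
tape 5: place 169 GB, 231 GB left
tape 5: place 169 GB, 62 GB left

5 tapes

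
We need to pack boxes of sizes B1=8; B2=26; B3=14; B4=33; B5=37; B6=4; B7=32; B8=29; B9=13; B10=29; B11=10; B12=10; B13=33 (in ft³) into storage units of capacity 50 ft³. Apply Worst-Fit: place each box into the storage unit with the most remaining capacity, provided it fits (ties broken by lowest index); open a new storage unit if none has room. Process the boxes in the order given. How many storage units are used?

storage unit 1: place B1 (8 ft³), 42 ft³ left
storage unit 1: place B2 (26 ft³), 16 ft³ left
storage unit 1: place B3 (14 ft³), 2 ft³ left
storage unit 2: place B4 (33 ft³), 17 ft³ left
storage unit 3: place B5 (37 ft³), 13 ft³ left
storage unit 2: place B6 (4 ft³), 13 ft³ left
storage unit 4: place B7 (32 ft³), 18 ft³ left
storage unit 5: place B8 (29 ft³), 21 ft³ left
storage unit 5: place B9 (13 ft³), 8 ft³ left
storage unit 6: place B10 (29 ft³), 21 ft³ left
storage unit 6: place B11 (10 ft³), 11 ft³ left
storage unit 4: place B12 (10 ft³), 8 ft³ left
storage unit 7: place B13 (33 ft³), 17 ft³ left

7 storage units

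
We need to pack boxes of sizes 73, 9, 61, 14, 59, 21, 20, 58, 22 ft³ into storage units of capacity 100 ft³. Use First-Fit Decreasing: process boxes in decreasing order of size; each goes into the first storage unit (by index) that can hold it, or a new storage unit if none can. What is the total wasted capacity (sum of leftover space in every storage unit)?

63

Sorted descending: 73, 61, 59, 58, 22, 21, 20, 14, 9.
storage unit 1: place 73 ft³, 27 ft³ left
storage unit 2: place 61 ft³, 39 ft³ left
storage unit 3: place 59 ft³, 41 ft³ left
storage unit 4: place 58 ft³, 42 ft³ left
storage unit 1: place 22 ft³, 5 ft³ left
storage unit 2: place 21 ft³, 18 ft³ left
storage unit 3: place 20 ft³, 21 ft³ left
storage unit 2: place 14 ft³, 4 ft³ left
storage unit 3: place 9 ft³, 12 ft³ left
4 storage units × 100 ft³ = 400 ft³; used 337 ft³; unused 63 ft³.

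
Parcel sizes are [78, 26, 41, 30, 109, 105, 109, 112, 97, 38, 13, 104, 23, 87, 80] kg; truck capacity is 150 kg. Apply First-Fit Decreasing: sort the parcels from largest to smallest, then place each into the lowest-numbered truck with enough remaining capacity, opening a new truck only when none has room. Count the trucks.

Sorted descending: 112, 109, 109, 105, 104, 97, 87, 80, 78, 41, 38, 30, 26, 23, 13.
112 kg → truck 1 (remaining 38 kg)
109 kg → truck 2 (remaining 41 kg)
109 kg → truck 3 (remaining 41 kg)
105 kg → truck 4 (remaining 45 kg)
104 kg → truck 5 (remaining 46 kg)
97 kg → truck 6 (remaining 53 kg)
87 kg → truck 7 (remaining 63 kg)
80 kg → truck 8 (remaining 70 kg)
78 kg → truck 9 (remaining 72 kg)
41 kg → truck 2 (remaining 0 kg)
38 kg → truck 1 (remaining 0 kg)
30 kg → truck 3 (remaining 11 kg)
26 kg → truck 4 (remaining 19 kg)
23 kg → truck 5 (remaining 23 kg)
13 kg → truck 4 (remaining 6 kg)

9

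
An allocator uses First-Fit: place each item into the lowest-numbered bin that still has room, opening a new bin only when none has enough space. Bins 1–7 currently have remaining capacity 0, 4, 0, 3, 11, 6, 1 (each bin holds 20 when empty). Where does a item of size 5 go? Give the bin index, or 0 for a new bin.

5

Bins with room: bin 5 (11), bin 6 (6).
The first with room is bin 5.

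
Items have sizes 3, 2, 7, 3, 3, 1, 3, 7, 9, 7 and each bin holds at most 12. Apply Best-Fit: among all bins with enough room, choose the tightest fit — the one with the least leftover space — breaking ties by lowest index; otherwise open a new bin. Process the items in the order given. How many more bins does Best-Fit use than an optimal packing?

Best-Fit: [3,2,7] [3,3,1,3] [7] [9] [7] → 5 bins.
Total size 45; any packing needs at least ⌈45/12⌉ = 4 bins.
An optimal packing achieves that bound: [9,3] [7,3,2] [7,3,1] [7,3] → 4 bins.
Excess: 5 − 4 = 1.

1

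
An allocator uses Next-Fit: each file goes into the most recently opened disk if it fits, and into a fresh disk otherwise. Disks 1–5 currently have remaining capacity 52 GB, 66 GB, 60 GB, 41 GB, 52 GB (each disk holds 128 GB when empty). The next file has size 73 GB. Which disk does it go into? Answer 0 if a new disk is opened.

Next-Fit only looks at disk 5, which has 52 GB free.
73 GB does not fit, so a new disk is opened.

0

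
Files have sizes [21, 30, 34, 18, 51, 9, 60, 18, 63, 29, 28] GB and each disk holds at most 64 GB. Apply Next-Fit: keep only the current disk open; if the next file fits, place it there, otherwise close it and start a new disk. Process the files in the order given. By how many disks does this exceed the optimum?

Next-Fit: [21,30] [34,18] [51,9] [60] [18] [63] [29,28] → 7 disks.
Total size 361 GB; any packing needs at least ⌈361/64⌉ = 6 disks.
An optimal packing achieves that bound: [63] [60] [51,9] [34,30] [29,28] [21,18,18] → 6 disks.
Excess: 7 − 6 = 1.

1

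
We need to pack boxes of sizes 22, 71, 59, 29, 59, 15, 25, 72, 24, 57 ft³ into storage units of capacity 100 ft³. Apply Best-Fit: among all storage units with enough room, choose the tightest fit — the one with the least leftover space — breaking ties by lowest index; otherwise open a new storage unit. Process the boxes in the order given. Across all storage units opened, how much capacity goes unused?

storage unit 1: place 22 ft³, 78 ft³ left
storage unit 1: place 71 ft³, 7 ft³ left
storage unit 2: place 59 ft³, 41 ft³ left
storage unit 2: place 29 ft³, 12 ft³ left
storage unit 3: place 59 ft³, 41 ft³ left
storage unit 3: place 15 ft³, 26 ft³ left
storage unit 3: place 25 ft³, 1 ft³ left
storage unit 4: place 72 ft³, 28 ft³ left
storage unit 4: place 24 ft³, 4 ft³ left
storage unit 5: place 57 ft³, 43 ft³ left
5 storage units × 100 ft³ = 500 ft³; used 433 ft³; unused 67 ft³.

67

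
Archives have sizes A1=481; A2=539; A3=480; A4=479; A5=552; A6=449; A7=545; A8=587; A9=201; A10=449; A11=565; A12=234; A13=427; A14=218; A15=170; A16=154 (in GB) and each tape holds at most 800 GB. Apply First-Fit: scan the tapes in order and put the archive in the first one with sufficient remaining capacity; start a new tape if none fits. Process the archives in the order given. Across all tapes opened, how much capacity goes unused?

A1 (481 GB) → tape 1 (remaining 319 GB)
A2 (539 GB) → tape 2 (remaining 261 GB)
A3 (480 GB) → tape 3 (remaining 320 GB)
A4 (479 GB) → tape 4 (remaining 321 GB)
A5 (552 GB) → tape 5 (remaining 248 GB)
A6 (449 GB) → tape 6 (remaining 351 GB)
A7 (545 GB) → tape 7 (remaining 255 GB)
A8 (587 GB) → tape 8 (remaining 213 GB)
A9 (201 GB) → tape 1 (remaining 118 GB)
A10 (449 GB) → tape 9 (remaining 351 GB)
A11 (565 GB) → tape 10 (remaining 235 GB)
A12 (234 GB) → tape 2 (remaining 27 GB)
A13 (427 GB) → tape 11 (remaining 373 GB)
A14 (218 GB) → tape 3 (remaining 102 GB)
A15 (170 GB) → tape 4 (remaining 151 GB)
A16 (154 GB) → tape 5 (remaining 94 GB)
11 tapes × 800 GB = 8800 GB; used 6530 GB; unused 2270 GB.

2270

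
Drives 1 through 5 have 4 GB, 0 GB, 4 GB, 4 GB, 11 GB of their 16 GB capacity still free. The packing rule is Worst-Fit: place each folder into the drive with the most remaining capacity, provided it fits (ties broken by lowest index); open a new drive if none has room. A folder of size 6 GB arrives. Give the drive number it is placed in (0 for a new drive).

Drives with room: drive 5 (11 GB).
Most room is drive 5 with 11 GB free.

5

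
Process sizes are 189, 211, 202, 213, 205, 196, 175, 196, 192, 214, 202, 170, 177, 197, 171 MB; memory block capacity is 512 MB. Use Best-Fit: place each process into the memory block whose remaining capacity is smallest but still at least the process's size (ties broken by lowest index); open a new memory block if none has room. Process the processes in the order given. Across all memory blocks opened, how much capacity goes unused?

1186

189 MB → memory block 1 (remaining 323 MB)
211 MB → memory block 1 (remaining 112 MB)
202 MB → memory block 2 (remaining 310 MB)
213 MB → memory block 2 (remaining 97 MB)
205 MB → memory block 3 (remaining 307 MB)
196 MB → memory block 3 (remaining 111 MB)
175 MB → memory block 4 (remaining 337 MB)
196 MB → memory block 4 (remaining 141 MB)
192 MB → memory block 5 (remaining 320 MB)
214 MB → memory block 5 (remaining 106 MB)
202 MB → memory block 6 (remaining 310 MB)
170 MB → memory block 6 (remaining 140 MB)
177 MB → memory block 7 (remaining 335 MB)
197 MB → memory block 7 (remaining 138 MB)
171 MB → memory block 8 (remaining 341 MB)
8 memory blocks × 512 MB = 4096 MB; used 2910 MB; unused 1186 MB.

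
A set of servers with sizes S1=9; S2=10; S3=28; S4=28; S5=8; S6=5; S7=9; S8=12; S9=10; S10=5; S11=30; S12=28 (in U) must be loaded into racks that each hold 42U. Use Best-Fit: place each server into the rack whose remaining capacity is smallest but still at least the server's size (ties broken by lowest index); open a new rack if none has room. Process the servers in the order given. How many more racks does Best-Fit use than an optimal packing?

0

Best-Fit: [9,10,12,10] [28,8,5] [28,9,5] [30] [28] → 5 racks.
Total size 182U; any packing needs at least ⌈182/42⌉ = 5 racks.
So 5 is already optimal.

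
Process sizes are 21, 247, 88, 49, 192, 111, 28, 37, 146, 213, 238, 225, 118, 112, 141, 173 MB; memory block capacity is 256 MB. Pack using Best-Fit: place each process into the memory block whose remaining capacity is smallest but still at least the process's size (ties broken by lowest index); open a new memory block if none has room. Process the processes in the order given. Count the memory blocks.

10 memory blocks

21 MB → memory block 1 (remaining 235 MB)
247 MB → memory block 2 (remaining 9 MB)
88 MB → memory block 1 (remaining 147 MB)
49 MB → memory block 1 (remaining 98 MB)
192 MB → memory block 3 (remaining 64 MB)
111 MB → memory block 4 (remaining 145 MB)
28 MB → memory block 3 (remaining 36 MB)
37 MB → memory block 1 (remaining 61 MB)
146 MB → memory block 5 (remaining 110 MB)
213 MB → memory block 6 (remaining 43 MB)
238 MB → memory block 7 (remaining 18 MB)
225 MB → memory block 8 (remaining 31 MB)
118 MB → memory block 4 (remaining 27 MB)
112 MB → memory block 9 (remaining 144 MB)
141 MB → memory block 9 (remaining 3 MB)
173 MB → memory block 10 (remaining 83 MB)
Final memory blocks: [21,88,49,37] [247] [192,28] [111,118] [146] [213] [238] [225] [112,141] [173].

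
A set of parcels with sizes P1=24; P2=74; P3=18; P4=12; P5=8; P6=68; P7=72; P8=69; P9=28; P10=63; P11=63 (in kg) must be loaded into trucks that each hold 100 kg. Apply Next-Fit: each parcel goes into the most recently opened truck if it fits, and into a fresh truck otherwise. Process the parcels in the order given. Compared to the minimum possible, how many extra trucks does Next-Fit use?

1

Next-Fit: [24,74] [18,12,8] [68] [72] [69,28] [63] [63] → 7 trucks.
6 parcels exceed 50 kg (half the capacity), and no two of those can share a truck, so at least 6 trucks are needed.
An optimal packing achieves that bound: [74,24] [72,28] [69,18,12] [68,8] [63] [63] → 6 trucks.
Excess: 7 − 6 = 1.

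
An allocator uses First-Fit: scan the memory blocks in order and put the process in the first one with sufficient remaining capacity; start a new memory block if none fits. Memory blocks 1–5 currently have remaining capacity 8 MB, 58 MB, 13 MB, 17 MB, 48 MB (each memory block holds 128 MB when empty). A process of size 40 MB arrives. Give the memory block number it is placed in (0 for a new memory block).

2

Memory blocks with room: memory block 2 (58 MB), memory block 5 (48 MB).
The first with room is memory block 2.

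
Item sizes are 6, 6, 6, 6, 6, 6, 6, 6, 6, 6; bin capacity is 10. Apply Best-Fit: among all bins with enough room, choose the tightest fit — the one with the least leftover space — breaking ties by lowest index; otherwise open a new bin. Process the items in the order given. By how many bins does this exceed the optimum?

0

Best-Fit: [6] [6] [6] [6] [6] [6] [6] [6] [6] [6] → 10 bins.
10 items exceed 5 (half the capacity), and no two of those can share a bin, so at least 10 bins are needed.
So 10 is already optimal.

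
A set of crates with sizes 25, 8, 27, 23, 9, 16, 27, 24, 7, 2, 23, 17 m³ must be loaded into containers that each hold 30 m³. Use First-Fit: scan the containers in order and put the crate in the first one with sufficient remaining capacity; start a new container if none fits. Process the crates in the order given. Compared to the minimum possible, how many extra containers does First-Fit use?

1

First-Fit: [25,2] [8,9,7] [27] [23] [16] [27] [24] [23] [17] → 9 containers.
8 crates exceed 15 m³ (half the capacity), and no two of those can share a container, so at least 8 containers are needed.
An optimal packing achieves that bound: [27,2] [27] [25] [24] [23,7] [23] [17,9] [16,8] → 8 containers.
Excess: 9 − 8 = 1.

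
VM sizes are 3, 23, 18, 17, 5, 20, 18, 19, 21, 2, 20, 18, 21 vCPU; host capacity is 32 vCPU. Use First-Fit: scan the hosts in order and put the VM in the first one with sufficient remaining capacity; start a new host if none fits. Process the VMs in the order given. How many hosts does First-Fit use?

host 1: place 3 vCPU, 29 vCPU left
host 1: place 23 vCPU, 6 vCPU left
host 2: place 18 vCPU, 14 vCPU left
host 3: place 17 vCPU, 15 vCPU left
host 1: place 5 vCPU, 1 vCPU left
host 4: place 20 vCPU, 12 vCPU left
host 5: place 18 vCPU, 14 vCPU left
host 6: place 19 vCPU, 13 vCPU left
host 7: place 21 vCPU, 11 vCPU left
host 2: place 2 vCPU, 12 vCPU left
host 8: place 20 vCPU, 12 vCPU left
host 9: place 18 vCPU, 14 vCPU left
host 10: place 21 vCPU, 11 vCPU left
Final hosts: [3,23,5] [18,2] [17] [20] [18] [19] [21] [20] [18] [21].

10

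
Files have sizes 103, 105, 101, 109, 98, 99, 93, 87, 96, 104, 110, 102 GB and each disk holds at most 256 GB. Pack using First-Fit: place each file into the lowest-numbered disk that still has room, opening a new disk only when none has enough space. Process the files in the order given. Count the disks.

6

103 GB → disk 1 (remaining 153 GB)
105 GB → disk 1 (remaining 48 GB)
101 GB → disk 2 (remaining 155 GB)
109 GB → disk 2 (remaining 46 GB)
98 GB → disk 3 (remaining 158 GB)
99 GB → disk 3 (remaining 59 GB)
93 GB → disk 4 (remaining 163 GB)
87 GB → disk 4 (remaining 76 GB)
96 GB → disk 5 (remaining 160 GB)
104 GB → disk 5 (remaining 56 GB)
110 GB → disk 6 (remaining 146 GB)
102 GB → disk 6 (remaining 44 GB)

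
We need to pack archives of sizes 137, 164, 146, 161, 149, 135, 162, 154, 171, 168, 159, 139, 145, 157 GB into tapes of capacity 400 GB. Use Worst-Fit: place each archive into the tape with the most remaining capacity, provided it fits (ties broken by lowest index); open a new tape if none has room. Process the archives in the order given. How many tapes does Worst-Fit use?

7

Put 137 GB in tape 1; 263 GB remain.
Put 164 GB in tape 1; 99 GB remain.
Put 146 GB in tape 2; 254 GB remain.
Put 161 GB in tape 2; 93 GB remain.
Put 149 GB in tape 3; 251 GB remain.
Put 135 GB in tape 3; 116 GB remain.
Put 162 GB in tape 4; 238 GB remain.
Put 154 GB in tape 4; 84 GB remain.
Put 171 GB in tape 5; 229 GB remain.
Put 168 GB in tape 5; 61 GB remain.
Put 159 GB in tape 6; 241 GB remain.
Put 139 GB in tape 6; 102 GB remain.
Put 145 GB in tape 7; 255 GB remain.
Put 157 GB in tape 7; 98 GB remain.
Final tapes: [137,164] [146,161] [149,135] [162,154] [171,168] [159,139] [145,157].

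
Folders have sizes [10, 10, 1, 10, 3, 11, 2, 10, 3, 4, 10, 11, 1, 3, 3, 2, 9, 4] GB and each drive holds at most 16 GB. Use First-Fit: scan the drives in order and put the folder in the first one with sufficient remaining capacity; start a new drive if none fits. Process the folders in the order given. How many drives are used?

8

drive 1: place 10 GB, 6 GB left
drive 2: place 10 GB, 6 GB left
drive 1: place 1 GB, 5 GB left
drive 3: place 10 GB, 6 GB left
drive 1: place 3 GB, 2 GB left
drive 4: place 11 GB, 5 GB left
drive 1: place 2 GB, 0 GB left
drive 5: place 10 GB, 6 GB left
drive 2: place 3 GB, 3 GB left
drive 3: place 4 GB, 2 GB left
drive 6: place 10 GB, 6 GB left
drive 7: place 11 GB, 5 GB left
drive 2: place 1 GB, 2 GB left
drive 4: place 3 GB, 2 GB left
drive 5: place 3 GB, 3 GB left
drive 2: place 2 GB, 0 GB left
drive 8: place 9 GB, 7 GB left
drive 6: place 4 GB, 2 GB left
Final drives: [10,1,3,2] [10,3,1,2] [10,4] [11,3] [10,3] [10,4] [11] [9].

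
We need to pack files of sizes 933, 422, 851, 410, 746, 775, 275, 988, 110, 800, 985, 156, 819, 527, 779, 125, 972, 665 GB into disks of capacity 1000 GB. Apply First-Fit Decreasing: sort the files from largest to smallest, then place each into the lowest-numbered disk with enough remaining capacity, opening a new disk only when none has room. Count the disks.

13 disks

Sorted descending: 988, 985, 972, 933, 851, 819, 800, 779, 775, 746, 665, 527, 422, 410, 275, 156, 125, 110.
Put 988 GB in disk 1; 12 GB remain.
Put 985 GB in disk 2; 15 GB remain.
Put 972 GB in disk 3; 28 GB remain.
Put 933 GB in disk 4; 67 GB remain.
Put 851 GB in disk 5; 149 GB remain.
Put 819 GB in disk 6; 181 GB remain.
Put 800 GB in disk 7; 200 GB remain.
Put 779 GB in disk 8; 221 GB remain.
Put 775 GB in disk 9; 225 GB remain.
Put 746 GB in disk 10; 254 GB remain.
Put 665 GB in disk 11; 335 GB remain.
Put 527 GB in disk 12; 473 GB remain.
Put 422 GB in disk 12; 51 GB remain.
Put 410 GB in disk 13; 590 GB remain.
Put 275 GB in disk 11; 60 GB remain.
Put 156 GB in disk 6; 25 GB remain.
Put 125 GB in disk 5; 24 GB remain.
Put 110 GB in disk 7; 90 GB remain.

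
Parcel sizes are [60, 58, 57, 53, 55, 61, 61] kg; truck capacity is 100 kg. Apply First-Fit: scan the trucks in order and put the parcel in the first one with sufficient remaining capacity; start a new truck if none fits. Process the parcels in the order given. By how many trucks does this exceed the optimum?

First-Fit: [60] [58] [57] [53] [55] [61] [61] → 7 trucks.
7 parcels exceed 50 kg (half the capacity), and no two of those can share a truck, so at least 7 trucks are needed.
So 7 is already optimal.

0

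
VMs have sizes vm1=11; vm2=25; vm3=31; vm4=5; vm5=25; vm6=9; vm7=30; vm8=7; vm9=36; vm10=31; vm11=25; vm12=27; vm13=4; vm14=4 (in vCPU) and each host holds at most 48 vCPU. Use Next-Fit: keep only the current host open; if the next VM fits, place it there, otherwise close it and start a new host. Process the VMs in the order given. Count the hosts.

Put vm1 (11 vCPU) in host 1; 37 vCPU remain.
Put vm2 (25 vCPU) in host 1; 12 vCPU remain.
Put vm3 (31 vCPU) in host 2; 17 vCPU remain.
Put vm4 (5 vCPU) in host 2; 12 vCPU remain.
Put vm5 (25 vCPU) in host 3; 23 vCPU remain.
Put vm6 (9 vCPU) in host 3; 14 vCPU remain.
Put vm7 (30 vCPU) in host 4; 18 vCPU remain.
Put vm8 (7 vCPU) in host 4; 11 vCPU remain.
Put vm9 (36 vCPU) in host 5; 12 vCPU remain.
Put vm10 (31 vCPU) in host 6; 17 vCPU remain.
Put vm11 (25 vCPU) in host 7; 23 vCPU remain.
Put vm12 (27 vCPU) in host 8; 21 vCPU remain.
Put vm13 (4 vCPU) in host 8; 17 vCPU remain.
Put vm14 (4 vCPU) in host 8; 13 vCPU remain.

8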